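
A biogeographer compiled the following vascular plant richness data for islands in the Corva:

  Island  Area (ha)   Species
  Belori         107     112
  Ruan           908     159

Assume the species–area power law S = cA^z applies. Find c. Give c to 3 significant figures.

z = ln(S₂/S₁) / ln(A₂/A₁) = ln(159/112) / ln(908/107) = 0.3504 / 2.1384 = 0.1639
c = S₁ / A₁^z = 112 / 107^0.1639 = 112 / 2.15 = 52.08

52.1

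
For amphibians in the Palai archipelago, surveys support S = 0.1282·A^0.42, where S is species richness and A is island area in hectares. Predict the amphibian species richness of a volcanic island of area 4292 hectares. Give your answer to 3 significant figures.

S = 0.1282 × 4292^0.42
ln S = ln 0.1282 + 0.42 × ln 4292 = -2.0542 + 0.42 × 8.3645 = 1.4589
S = e^1.4589 ≈ 4.301

4.30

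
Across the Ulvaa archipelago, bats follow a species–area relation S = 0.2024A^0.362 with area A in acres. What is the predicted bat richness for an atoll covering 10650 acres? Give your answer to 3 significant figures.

S = 0.2024 × 10650^0.362 = 0.2024 × 28.7 ≈ 5.809

5.81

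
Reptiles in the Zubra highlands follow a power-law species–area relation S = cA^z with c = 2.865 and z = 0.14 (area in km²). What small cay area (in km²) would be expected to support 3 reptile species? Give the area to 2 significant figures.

1.4 km²

3 = 2.865 × A^0.14  ⇒  A^0.14 = 3/2.865 = 1.047
ln A = ln(1.047) / 0.14 = 0.0460 / 0.14 = 0.3289
A = e^0.3289 ≈ 1.389 km²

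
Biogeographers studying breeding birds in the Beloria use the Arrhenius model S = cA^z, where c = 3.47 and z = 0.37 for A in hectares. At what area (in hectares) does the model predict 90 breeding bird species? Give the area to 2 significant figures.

90 = 3.47 × A^0.37  ⇒  A^0.37 = 90/3.47 = 25.94
ln A = ln(25.94) / 0.37 = 3.2557 / 0.37 = 8.7991
A = e^8.7991 ≈ 6628 hectares

6600 hectares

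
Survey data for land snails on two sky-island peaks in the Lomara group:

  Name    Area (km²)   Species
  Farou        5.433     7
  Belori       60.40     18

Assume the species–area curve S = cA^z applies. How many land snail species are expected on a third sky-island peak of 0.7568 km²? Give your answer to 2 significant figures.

z = ln(18/7) / ln(60.4/5.433) = 0.9445 / 2.4085 = 0.3921
c = 7 / 5.433^0.3921 = 7 / 1.942 = 3.605
S₃ = 3.605 × 0.7568^0.3921 = 3.605 × 0.8965 ≈ 3.232

3.2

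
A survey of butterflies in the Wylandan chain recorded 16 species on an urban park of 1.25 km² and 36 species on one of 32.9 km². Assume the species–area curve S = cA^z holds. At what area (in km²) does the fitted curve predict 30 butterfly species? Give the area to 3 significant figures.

15.8 km²

z = ln(36/16) / ln(32.9/1.25) = 0.8109 / 3.2703 = 0.2480
c = 16 / 1.25^0.2480 = 16 / 1.057 = 15.14
A = (30/15.14)^(1/0.2480) ⇒ ln A = ln(1.982)/0.2480 = 2.7582
A = e^2.7582 ≈ 15.77 km²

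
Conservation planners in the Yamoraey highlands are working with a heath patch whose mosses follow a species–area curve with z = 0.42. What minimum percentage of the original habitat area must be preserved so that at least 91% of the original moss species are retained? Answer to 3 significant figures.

79.9%

Need (A_new/A_old)^0.42 = 0.91, so A_new/A_old = 0.91^(1/0.42) = 0.91^2.381
ln(A_new/A_old) = ln 0.91 / 0.42 = -0.0943 / 0.42 = -0.2245
A_new/A_old = e^-0.2245 ≈ 0.7989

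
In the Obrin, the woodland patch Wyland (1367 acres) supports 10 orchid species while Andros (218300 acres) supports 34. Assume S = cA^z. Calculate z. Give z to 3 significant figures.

0.241

Taking logs: ln S = ln c + z ln A, so z = (ln S₂ − ln S₁)/(ln A₂ − ln A₁).
z = ln(34/10) / ln(218300/1367) = ln(3.4) / ln(159.7) = 1.2238 / 5.0733 = 0.2412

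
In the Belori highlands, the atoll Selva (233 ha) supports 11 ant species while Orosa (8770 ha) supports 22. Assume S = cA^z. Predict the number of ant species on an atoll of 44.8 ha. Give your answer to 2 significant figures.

8.0

z = ln(22/11) / ln(8770/233) = 0.6931 / 3.6281 = 0.1911
c = 11 / 233^0.1911 = 11 / 2.833 = 3.882
S₃ = 3.882 × 44.8^0.1911 = 3.882 × 2.068 ≈ 8.028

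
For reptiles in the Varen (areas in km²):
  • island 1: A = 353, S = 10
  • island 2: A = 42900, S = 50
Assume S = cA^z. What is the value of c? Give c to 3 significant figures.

1.40

z = ln(S₂/S₁) / ln(A₂/A₁) = ln(50/10) / ln(42900/353) = 1.6094 / 4.8002 = 0.3353
c = S₁ / A₁^z = 10 / 353^0.3353 = 10 / 7.149 = 1.399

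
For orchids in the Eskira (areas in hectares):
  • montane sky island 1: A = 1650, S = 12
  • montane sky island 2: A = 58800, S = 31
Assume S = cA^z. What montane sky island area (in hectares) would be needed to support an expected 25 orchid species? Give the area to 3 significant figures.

z = ln(31/12) / ln(58800/1650) = 0.9491 / 3.5734 = 0.2656
c = 12 / 1650^0.2656 = 12 / 7.154 = 1.677
A = (25/1.677)^(1/0.2656) ⇒ ln A = ln(14.9)/0.2656 = 10.1720
A = e^10.1720 ≈ 26160 hectares

26200 hectares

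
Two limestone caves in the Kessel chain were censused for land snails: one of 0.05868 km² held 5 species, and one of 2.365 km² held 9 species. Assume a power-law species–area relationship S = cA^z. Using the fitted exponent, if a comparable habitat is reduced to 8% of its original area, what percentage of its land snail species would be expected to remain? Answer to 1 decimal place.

z = ln(9/5) / ln(2.365/0.05868) = 0.5878 / 3.6964 = 0.1590
S_new/S_old = (A_new/A_old)^z = 0.08^0.1590 = exp(0.1590 × -2.5257) = 0.6692

66.9%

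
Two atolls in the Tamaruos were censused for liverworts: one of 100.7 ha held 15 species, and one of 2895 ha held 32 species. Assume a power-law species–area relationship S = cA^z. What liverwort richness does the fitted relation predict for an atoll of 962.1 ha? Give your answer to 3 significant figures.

25.0

z = ln(32/15) / ln(2895/100.7) = 0.7577 / 3.3586 = 0.2256
c = 15 / 100.7^0.2256 = 15 / 2.831 = 5.299
S₃ = 5.299 × 962.1^0.2256 = 5.299 × 4.71 ≈ 24.96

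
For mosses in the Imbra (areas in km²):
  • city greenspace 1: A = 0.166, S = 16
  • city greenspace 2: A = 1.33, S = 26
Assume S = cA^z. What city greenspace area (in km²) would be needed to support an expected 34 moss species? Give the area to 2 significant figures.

z = ln(26/16) / ln(1.33/0.166) = 0.4855 / 2.0809 = 0.2333
c = 16 / 0.166^0.2333 = 16 / 0.6577 = 24.33
A = (34/24.33)^(1/0.2333) ⇒ ln A = ln(1.398)/0.2333 = 1.4350
A = e^1.4350 ≈ 4.2 km²

4.2 km²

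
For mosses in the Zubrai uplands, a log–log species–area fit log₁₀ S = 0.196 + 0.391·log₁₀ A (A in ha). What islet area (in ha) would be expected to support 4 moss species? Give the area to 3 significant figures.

4 = 1.57 × A^0.391  ⇒  A^0.391 = 4/1.57 = 2.547
ln A = ln(2.547) / 0.391 = 0.9350 / 0.391 = 2.3913
A = e^2.3913 ≈ 10.93 ha

10.9 ha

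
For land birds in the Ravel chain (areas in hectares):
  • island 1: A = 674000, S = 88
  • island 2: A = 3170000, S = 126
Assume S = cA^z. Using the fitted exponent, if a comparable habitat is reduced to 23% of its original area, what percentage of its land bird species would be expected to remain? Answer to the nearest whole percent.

71%

z = ln(126/88) / ln(3170000/674000) = 0.3589 / 1.5483 = 0.2318
S_new/S_old = (A_new/A_old)^z = 0.23^0.2318 = exp(0.2318 × -1.4697) = 0.7113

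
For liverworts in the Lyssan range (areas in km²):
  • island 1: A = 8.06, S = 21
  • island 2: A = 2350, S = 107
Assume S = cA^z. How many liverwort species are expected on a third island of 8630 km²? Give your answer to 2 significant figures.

z = ln(107/21) / ln(2350/8.06) = 1.6283 / 5.6753 = 0.2869
c = 21 / 8.06^0.2869 = 21 / 1.82 = 11.54
S₃ = 11.54 × 8630^0.2869 = 11.54 × 13.47 ≈ 155.4

160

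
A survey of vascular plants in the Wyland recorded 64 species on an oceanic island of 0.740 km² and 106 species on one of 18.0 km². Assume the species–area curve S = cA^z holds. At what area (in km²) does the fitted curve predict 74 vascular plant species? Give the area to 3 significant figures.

1.85 km²

z = ln(106/64) / ln(18/0.74) = 0.5046 / 3.1915 = 0.1581
c = 64 / 0.74^0.1581 = 64 / 0.9535 = 67.12
A = (74/67.12)^(1/0.1581) ⇒ ln A = ln(1.102)/0.1581 = 0.6172
A = e^0.6172 ≈ 1.854 km²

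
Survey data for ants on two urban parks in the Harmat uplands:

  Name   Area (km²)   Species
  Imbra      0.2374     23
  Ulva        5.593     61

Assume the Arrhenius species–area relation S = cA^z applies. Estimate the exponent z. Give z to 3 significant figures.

0.309

Taking logs: ln S = ln c + z ln A, so z = (ln S₂ − ln S₁)/(ln A₂ − ln A₁).
z = ln(61/23) / ln(5.593/0.2374) = ln(2.652) / ln(23.56) = 0.9754 / 3.1595 = 0.3087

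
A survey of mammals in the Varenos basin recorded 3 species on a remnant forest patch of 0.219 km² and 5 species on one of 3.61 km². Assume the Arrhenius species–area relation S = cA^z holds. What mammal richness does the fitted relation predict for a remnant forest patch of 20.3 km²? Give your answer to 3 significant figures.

z = ln(5/3) / ln(3.61/0.219) = 0.5108 / 2.8024 = 0.1823
c = 3 / 0.219^0.1823 = 3 / 0.7582 = 3.957
S₃ = 3.957 × 20.3^0.1823 = 3.957 × 1.731 ≈ 6.85

6.85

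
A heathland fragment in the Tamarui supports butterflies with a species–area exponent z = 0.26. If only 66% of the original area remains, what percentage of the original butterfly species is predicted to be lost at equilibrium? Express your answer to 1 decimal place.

10.2%

S_new/S_old = (A_new/A_old)^z = 0.66^0.26
= exp(0.26 × ln 0.66) = exp(0.26 × -0.4155) = exp(-0.1080) ≈ 0.8976
Fraction lost = 1 − 0.8976 = 0.1024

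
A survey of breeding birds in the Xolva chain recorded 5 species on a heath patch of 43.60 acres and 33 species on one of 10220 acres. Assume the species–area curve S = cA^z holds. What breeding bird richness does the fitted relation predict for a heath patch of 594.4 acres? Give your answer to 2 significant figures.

12

z = ln(33/5) / ln(10220/43.6) = 1.8871 / 5.4570 = 0.3458
c = 5 / 43.6^0.3458 = 5 / 3.689 = 1.355
S₃ = 1.355 × 594.4^0.3458 = 1.355 × 9.105 ≈ 12.34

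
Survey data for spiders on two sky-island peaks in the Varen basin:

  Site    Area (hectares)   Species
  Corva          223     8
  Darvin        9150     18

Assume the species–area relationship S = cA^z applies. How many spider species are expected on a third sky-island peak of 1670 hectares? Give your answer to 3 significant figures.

12.4

z = ln(18/8) / ln(9150/223) = 0.8109 / 3.7143 = 0.2183
c = 8 / 223^0.2183 = 8 / 3.256 = 2.457
S₃ = 2.457 × 1670^0.2183 = 2.457 × 5.054 ≈ 12.42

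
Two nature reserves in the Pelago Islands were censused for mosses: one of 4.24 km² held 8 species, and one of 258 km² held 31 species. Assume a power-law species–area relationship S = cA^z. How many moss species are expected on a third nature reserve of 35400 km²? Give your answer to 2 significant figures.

160

z = ln(31/8) / ln(258/4.24) = 1.3545 / 4.1084 = 0.3297
c = 8 / 4.24^0.3297 = 8 / 1.61 = 4.969
S₃ = 4.969 × 35400^0.3297 = 4.969 × 31.61 ≈ 157.1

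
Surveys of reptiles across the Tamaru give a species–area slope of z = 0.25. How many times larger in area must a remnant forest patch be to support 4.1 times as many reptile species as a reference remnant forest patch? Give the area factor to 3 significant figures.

(A₂/A₁)^0.25 = 4.1, so A₂/A₁ = 4.1^(1/0.25) = 4.1^4
ln(A₂/A₁) = ln 4.1 / 0.25 = 1.4110 / 0.25 = 5.6439
A₂/A₁ = e^5.6439 ≈ 282.6

283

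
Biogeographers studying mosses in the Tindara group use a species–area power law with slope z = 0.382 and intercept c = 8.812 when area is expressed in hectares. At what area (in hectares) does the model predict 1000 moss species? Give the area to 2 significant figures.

240000 hectares

1000 = 8.812 × A^0.382  ⇒  A^0.382 = 1000/8.812 = 113.5
ln A = ln(113.5) / 0.382 = 4.7316 / 0.382 = 12.3865
A = e^12.3865 ≈ 239544 hectares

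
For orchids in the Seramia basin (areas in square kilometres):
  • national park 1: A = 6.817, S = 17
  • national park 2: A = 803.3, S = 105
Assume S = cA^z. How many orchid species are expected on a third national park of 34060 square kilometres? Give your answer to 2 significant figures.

440

z = ln(105/17) / ln(803.3/6.817) = 1.8207 / 4.7693 = 0.3818
c = 17 / 6.817^0.3818 = 17 / 2.081 = 8.17
S₃ = 8.17 × 34060^0.3818 = 8.17 × 53.73 ≈ 439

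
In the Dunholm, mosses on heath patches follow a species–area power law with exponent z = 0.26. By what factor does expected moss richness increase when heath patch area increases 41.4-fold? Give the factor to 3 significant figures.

S₂/S₁ = (A₂/A₁)^z = 41.4^0.26
ln(S₂/S₁) = 0.26 × ln 41.4 = 0.26 × 3.7233 = 0.9681
S₂/S₁ = e^0.9681 ≈ 2.633

2.63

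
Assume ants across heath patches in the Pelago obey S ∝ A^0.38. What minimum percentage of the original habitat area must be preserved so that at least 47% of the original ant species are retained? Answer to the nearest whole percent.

14%

Need (A_new/A_old)^0.38 = 0.47, so A_new/A_old = 0.47^(1/0.38) = 0.47^2.632
ln(A_new/A_old) = ln 0.47 / 0.38 = -0.7550 / 0.38 = -1.9869
A_new/A_old = e^-1.9869 ≈ 0.1371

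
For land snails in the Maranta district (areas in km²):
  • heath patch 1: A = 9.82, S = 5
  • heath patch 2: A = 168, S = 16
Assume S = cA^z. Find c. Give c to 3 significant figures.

z = ln(S₂/S₁) / ln(A₂/A₁) = ln(16/5) / ln(168/9.82) = 1.1632 / 2.8395 = 0.4096
c = S₁ / A₁^z = 5 / 9.82^0.4096 = 5 / 2.549 = 1.961

1.96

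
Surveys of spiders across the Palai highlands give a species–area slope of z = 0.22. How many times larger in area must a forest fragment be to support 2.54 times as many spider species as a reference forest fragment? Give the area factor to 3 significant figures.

69.2

(A₂/A₁)^0.22 = 2.54, so A₂/A₁ = 2.54^(1/0.22) = 2.54^4.545
ln(A₂/A₁) = ln 2.54 / 0.22 = 0.9322 / 0.22 = 4.2371
A₂/A₁ = e^4.2371 ≈ 69.21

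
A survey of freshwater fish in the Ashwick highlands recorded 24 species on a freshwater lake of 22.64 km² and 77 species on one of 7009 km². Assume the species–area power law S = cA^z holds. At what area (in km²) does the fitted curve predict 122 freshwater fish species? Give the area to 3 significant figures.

z = ln(77/24) / ln(7009/22.64) = 1.1658 / 5.7352 = 0.2033
c = 24 / 22.64^0.2033 = 24 / 1.885 = 12.73
A = (122/12.73)^(1/0.2033) ⇒ ln A = ln(9.584)/0.2033 = 11.1191
A = e^11.1191 ≈ 67448 km²

67400 km²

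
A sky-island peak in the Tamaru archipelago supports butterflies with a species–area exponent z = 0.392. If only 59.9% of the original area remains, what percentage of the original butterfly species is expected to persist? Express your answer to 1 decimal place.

S_new/S_old = (A_new/A_old)^z = 0.599^0.392
= exp(0.392 × ln 0.599) = exp(0.392 × -0.5125) = exp(-0.2009) ≈ 0.818

81.8%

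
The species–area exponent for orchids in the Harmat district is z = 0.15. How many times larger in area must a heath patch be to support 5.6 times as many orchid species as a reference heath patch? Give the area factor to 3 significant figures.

(A₂/A₁)^0.15 = 5.6, so A₂/A₁ = 5.6^(1/0.15) = 5.6^6.667
ln(A₂/A₁) = ln 5.6 / 0.15 = 1.7228 / 0.15 = 11.4851
A₂/A₁ = e^11.4851 ≈ 97257

97300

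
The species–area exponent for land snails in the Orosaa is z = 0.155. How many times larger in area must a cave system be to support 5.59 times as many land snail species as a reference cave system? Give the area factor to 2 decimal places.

66376.09

(A₂/A₁)^0.155 = 5.59, so A₂/A₁ = 5.59^(1/0.155) = 5.59^6.452
ln(A₂/A₁) = ln 5.59 / 0.155 = 1.7210 / 0.155 = 11.1031
A₂/A₁ = e^11.1031 ≈ 66376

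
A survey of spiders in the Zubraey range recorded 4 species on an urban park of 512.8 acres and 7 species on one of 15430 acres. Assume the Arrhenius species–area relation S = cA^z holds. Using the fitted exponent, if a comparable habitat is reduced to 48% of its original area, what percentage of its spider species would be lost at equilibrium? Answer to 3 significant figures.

z = ln(7/4) / ln(15430/512.8) = 0.5596 / 3.4042 = 0.1644
S_new/S_old = (A_new/A_old)^z = 0.48^0.1644 = exp(0.1644 × -0.7340) = 0.8863
Fraction lost = 1 − 0.8863 = 0.1137

11.4%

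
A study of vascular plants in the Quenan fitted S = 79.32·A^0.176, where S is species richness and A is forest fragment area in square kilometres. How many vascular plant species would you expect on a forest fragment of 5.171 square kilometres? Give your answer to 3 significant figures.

S = 79.32 × 5.171^0.176
ln S = ln 79.32 + 0.176 × ln 5.171 = 4.3735 + 0.176 × 1.6431 = 4.6627
S = e^4.6627 ≈ 105.9

106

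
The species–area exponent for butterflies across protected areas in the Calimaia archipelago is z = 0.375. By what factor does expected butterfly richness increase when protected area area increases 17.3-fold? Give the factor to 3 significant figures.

S₂/S₁ = (A₂/A₁)^z = 17.3^0.375
ln(S₂/S₁) = 0.375 × ln 17.3 = 0.375 × 2.8507 = 1.0690
S₂/S₁ = e^1.0690 ≈ 2.913

2.91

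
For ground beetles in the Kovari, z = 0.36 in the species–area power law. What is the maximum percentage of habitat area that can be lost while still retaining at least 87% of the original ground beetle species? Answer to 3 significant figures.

32.1%

Need (A_new/A_old)^0.36 = 0.87, so A_new/A_old = 0.87^(1/0.36) = 0.87^2.778
ln(A_new/A_old) = ln 0.87 / 0.36 = -0.1393 / 0.36 = -0.3868
A_new/A_old = e^-0.3868 ≈ 0.6792
Fraction that can be lost = 1 − 0.6792 = 0.3208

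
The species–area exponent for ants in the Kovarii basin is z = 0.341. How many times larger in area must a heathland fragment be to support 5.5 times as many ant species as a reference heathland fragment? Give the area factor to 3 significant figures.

148

(A₂/A₁)^0.341 = 5.5, so A₂/A₁ = 5.5^(1/0.341) = 5.5^2.933
ln(A₂/A₁) = ln 5.5 / 0.341 = 1.7047 / 0.341 = 4.9993
A₂/A₁ = e^4.9993 ≈ 148.3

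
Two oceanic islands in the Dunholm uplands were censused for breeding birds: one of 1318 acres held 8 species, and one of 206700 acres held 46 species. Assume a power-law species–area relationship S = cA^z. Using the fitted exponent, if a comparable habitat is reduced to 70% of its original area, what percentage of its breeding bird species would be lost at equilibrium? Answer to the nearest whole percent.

12%

z = ln(46/8) / ln(206700/1318) = 1.7492 / 5.0552 = 0.3460
S_new/S_old = (A_new/A_old)^z = 0.7^0.3460 = exp(0.3460 × -0.3567) = 0.8839
Fraction lost = 1 − 0.8839 = 0.1161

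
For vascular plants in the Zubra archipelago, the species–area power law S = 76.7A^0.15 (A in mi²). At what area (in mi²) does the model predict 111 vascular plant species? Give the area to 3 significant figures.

111 = 76.7 × A^0.15  ⇒  A^0.15 = 111/76.7 = 1.447
ln A = ln(1.447) / 0.15 = 0.3696 / 0.15 = 2.4642
A = e^2.4642 ≈ 11.75 mi²

11.8 mi²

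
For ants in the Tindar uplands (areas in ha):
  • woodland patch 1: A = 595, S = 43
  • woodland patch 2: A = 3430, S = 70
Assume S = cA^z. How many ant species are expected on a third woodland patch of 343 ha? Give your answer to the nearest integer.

z = ln(70/43) / ln(3430/595) = 0.4873 / 1.7518 = 0.2782
c = 43 / 595^0.2782 = 43 / 5.913 = 7.272
S₃ = 7.272 × 343^0.2782 = 7.272 × 5.073 ≈ 36.89

37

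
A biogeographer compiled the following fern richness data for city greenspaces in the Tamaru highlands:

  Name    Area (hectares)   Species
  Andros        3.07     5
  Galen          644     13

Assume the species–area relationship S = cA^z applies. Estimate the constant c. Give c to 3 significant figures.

z = ln(S₂/S₁) / ln(A₂/A₁) = ln(13/5) / ln(644/3.07) = 0.9555 / 5.3460 = 0.1787
c = S₁ / A₁^z = 5 / 3.07^0.1787 = 5 / 1.222 = 4.092

4.09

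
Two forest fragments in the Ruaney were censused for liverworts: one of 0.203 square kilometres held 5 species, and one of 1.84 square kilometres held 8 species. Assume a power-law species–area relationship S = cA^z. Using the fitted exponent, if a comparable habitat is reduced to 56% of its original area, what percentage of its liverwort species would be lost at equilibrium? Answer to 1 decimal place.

11.6%

z = ln(8/5) / ln(1.84/0.203) = 0.4700 / 2.2043 = 0.2132
S_new/S_old = (A_new/A_old)^z = 0.56^0.2132 = exp(0.2132 × -0.5798) = 0.8837
Fraction lost = 1 − 0.8837 = 0.1163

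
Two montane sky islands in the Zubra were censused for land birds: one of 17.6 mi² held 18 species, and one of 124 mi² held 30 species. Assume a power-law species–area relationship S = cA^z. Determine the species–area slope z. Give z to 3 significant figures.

0.262

Taking logs: ln S = ln c + z ln A, so z = (ln S₂ − ln S₁)/(ln A₂ − ln A₁).
z = ln(30/18) / ln(124/17.6) = ln(1.667) / ln(7.045) = 0.5108 / 1.9524 = 0.2616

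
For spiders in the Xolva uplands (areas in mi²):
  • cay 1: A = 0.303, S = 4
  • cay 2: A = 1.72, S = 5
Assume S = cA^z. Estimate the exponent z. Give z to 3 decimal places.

0.129

Taking logs: ln S = ln c + z ln A, so z = (ln S₂ − ln S₁)/(ln A₂ − ln A₁).
z = ln(5/4) / ln(1.72/0.303) = ln(1.25) / ln(5.677) = 0.2231 / 1.7363 = 0.1285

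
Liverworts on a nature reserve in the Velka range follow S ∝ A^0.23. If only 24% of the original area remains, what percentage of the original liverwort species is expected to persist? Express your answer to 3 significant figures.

72.0%

S_new/S_old = (A_new/A_old)^z = 0.24^0.23
= exp(0.23 × ln 0.24) = exp(0.23 × -1.4271) = exp(-0.3282) ≈ 0.7202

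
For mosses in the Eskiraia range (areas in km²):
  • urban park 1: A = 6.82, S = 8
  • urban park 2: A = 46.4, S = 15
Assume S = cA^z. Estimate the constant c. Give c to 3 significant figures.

4.26

z = ln(S₂/S₁) / ln(A₂/A₁) = ln(15/8) / ln(46.4/6.82) = 0.6286 / 1.9174 = 0.3278
c = S₁ / A₁^z = 8 / 6.82^0.3278 = 8 / 1.876 = 4.263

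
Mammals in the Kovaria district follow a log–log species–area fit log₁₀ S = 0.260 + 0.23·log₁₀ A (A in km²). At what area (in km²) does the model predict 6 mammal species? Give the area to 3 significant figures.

6 = 1.82 × A^0.23  ⇒  A^0.23 = 6/1.82 = 3.297
ln A = ln(3.297) / 0.23 = 1.1931 / 0.23 = 5.1873
A = e^5.1873 ≈ 179 km²

179 km²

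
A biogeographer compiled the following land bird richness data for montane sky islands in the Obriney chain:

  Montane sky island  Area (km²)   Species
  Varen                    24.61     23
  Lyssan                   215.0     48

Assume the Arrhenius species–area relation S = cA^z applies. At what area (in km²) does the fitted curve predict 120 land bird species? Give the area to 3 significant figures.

z = ln(48/23) / ln(215/24.61) = 0.7357 / 2.1675 = 0.3394
c = 23 / 24.61^0.3394 = 23 / 2.966 = 7.754
A = (120/7.754)^(1/0.3394) ⇒ ln A = ln(15.48)/0.3394 = 8.0701
A = e^8.0701 ≈ 3198 km²

3200 km²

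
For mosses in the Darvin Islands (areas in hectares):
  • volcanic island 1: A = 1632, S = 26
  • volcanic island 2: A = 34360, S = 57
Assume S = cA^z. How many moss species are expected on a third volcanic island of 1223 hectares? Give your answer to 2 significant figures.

z = ln(57/26) / ln(34360/1632) = 0.7850 / 3.0471 = 0.2576
c = 26 / 1632^0.2576 = 26 / 6.724 = 3.867
S₃ = 3.867 × 1223^0.2576 = 3.867 × 6.242 ≈ 24.14

24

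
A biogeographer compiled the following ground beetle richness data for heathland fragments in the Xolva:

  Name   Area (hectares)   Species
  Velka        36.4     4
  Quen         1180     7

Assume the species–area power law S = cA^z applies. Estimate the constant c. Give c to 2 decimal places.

2.24

z = ln(S₂/S₁) / ln(A₂/A₁) = ln(7/4) / ln(1180/36.4) = 0.5596 / 3.4787 = 0.1609
c = S₁ / A₁^z = 4 / 36.4^0.1609 = 4 / 1.783 = 2.244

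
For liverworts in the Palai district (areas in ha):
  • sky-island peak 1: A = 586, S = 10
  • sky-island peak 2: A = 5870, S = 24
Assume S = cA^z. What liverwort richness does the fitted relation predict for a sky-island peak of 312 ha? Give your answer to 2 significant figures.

z = ln(24/10) / ln(5870/586) = 0.8755 / 2.3043 = 0.3799
c = 10 / 586^0.3799 = 10 / 11.26 = 0.888
S₃ = 0.888 × 312^0.3799 = 0.888 × 8.863 ≈ 7.87

7.9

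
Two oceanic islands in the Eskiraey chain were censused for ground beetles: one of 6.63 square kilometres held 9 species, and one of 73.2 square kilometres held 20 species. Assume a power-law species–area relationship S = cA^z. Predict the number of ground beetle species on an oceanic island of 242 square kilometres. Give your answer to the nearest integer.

30

z = ln(20/9) / ln(73.2/6.63) = 0.7985 / 2.4016 = 0.3325
c = 9 / 6.63^0.3325 = 9 / 1.876 = 4.798
S₃ = 4.798 × 242^0.3325 = 4.798 × 6.203 ≈ 29.76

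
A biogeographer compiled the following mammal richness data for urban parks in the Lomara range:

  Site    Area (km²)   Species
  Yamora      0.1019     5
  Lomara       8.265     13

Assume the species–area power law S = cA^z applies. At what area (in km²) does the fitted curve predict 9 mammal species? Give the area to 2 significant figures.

z = ln(13/5) / ln(8.265/0.1019) = 0.9555 / 4.3958 = 0.2174
c = 5 / 0.1019^0.2174 = 5 / 0.6087 = 8.214
A = (9/8.214)^(1/0.2174) ⇒ ln A = ln(1.096)/0.2174 = 0.4203
A = e^0.4203 ≈ 1.522 km²

1.5 km²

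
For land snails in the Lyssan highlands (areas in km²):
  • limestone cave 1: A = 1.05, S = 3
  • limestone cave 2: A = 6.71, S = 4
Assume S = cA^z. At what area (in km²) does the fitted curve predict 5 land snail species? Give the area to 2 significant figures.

z = ln(4/3) / ln(6.71/1.05) = 0.2877 / 1.8548 = 0.1551
c = 3 / 1.05^0.1551 = 3 / 1.008 = 2.977
A = (5/2.977)^(1/0.1551) ⇒ ln A = ln(1.679)/0.1551 = 3.3423
A = e^3.3423 ≈ 28.28 km²

28 km²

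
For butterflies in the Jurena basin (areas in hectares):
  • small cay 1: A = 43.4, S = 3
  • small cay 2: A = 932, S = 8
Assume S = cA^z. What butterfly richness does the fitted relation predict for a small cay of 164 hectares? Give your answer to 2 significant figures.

z = ln(8/3) / ln(932/43.4) = 0.9808 / 3.0669 = 0.3198
c = 3 / 43.4^0.3198 = 3 / 3.34 = 0.8983
S₃ = 0.8983 × 164^0.3198 = 0.8983 × 5.109 ≈ 4.59

4.6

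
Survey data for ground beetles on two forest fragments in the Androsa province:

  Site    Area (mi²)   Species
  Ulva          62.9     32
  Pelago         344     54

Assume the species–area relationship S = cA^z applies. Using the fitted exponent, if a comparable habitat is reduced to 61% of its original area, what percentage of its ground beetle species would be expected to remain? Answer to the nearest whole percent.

z = ln(54/32) / ln(344/62.9) = 0.5232 / 1.6991 = 0.3080
S_new/S_old = (A_new/A_old)^z = 0.61^0.3080 = exp(0.3080 × -0.4943) = 0.8588

86%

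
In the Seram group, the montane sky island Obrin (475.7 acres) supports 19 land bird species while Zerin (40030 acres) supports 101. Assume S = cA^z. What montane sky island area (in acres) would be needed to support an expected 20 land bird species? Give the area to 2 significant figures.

550 acres

z = ln(101/19) / ln(40030/475.7) = 1.6707 / 4.4326 = 0.3769
c = 19 / 475.7^0.3769 = 19 / 10.21 = 1.861
A = (20/1.861)^(1/0.3769) ⇒ ln A = ln(10.75)/0.3769 = 6.3009
A = e^6.3009 ≈ 545 acres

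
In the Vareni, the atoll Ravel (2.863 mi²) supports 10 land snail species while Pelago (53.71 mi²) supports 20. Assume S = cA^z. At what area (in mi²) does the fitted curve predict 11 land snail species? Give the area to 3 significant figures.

z = ln(20/10) / ln(53.71/2.863) = 0.6931 / 2.9317 = 0.2364
c = 10 / 2.863^0.2364 = 10 / 1.282 = 7.798
A = (11/7.798)^(1/0.2364) ⇒ ln A = ln(1.411)/0.2364 = 1.4550
A = e^1.4550 ≈ 4.284 mi²

4.28 mi²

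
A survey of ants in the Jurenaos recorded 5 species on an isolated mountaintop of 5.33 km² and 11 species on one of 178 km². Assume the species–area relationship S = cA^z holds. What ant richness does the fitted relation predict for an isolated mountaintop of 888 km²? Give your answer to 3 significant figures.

z = ln(11/5) / ln(178/5.33) = 0.7885 / 3.5084 = 0.2247
c = 5 / 5.33^0.2247 = 5 / 1.457 = 3.433
S₃ = 3.433 × 888^0.2247 = 3.433 × 4.598 ≈ 15.79

15.8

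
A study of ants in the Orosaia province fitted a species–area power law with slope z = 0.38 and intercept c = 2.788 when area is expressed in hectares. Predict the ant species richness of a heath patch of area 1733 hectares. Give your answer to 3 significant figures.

47.4

S = 2.788 × 1733^0.38 = 2.788 × 17.01 ≈ 47.43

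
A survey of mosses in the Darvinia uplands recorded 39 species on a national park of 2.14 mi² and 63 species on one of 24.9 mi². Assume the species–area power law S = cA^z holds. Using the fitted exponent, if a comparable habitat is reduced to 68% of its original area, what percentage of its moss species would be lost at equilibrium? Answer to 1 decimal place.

z = ln(63/39) / ln(24.9/2.14) = 0.4796 / 2.4541 = 0.1954
S_new/S_old = (A_new/A_old)^z = 0.68^0.1954 = exp(0.1954 × -0.3857) = 0.9274
Fraction lost = 1 − 0.9274 = 0.0726

7.3%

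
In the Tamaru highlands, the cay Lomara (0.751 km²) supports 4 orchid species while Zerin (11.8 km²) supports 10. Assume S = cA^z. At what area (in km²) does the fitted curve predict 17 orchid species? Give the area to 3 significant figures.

z = ln(10/4) / ln(11.8/0.751) = 0.9163 / 2.7544 = 0.3327
c = 4 / 0.751^0.3327 = 4 / 0.9091 = 4.4
A = (17/4.4)^(1/0.3327) ⇒ ln A = ln(3.864)/0.3327 = 4.0632
A = e^4.0632 ≈ 58.16 km²

58.2 km²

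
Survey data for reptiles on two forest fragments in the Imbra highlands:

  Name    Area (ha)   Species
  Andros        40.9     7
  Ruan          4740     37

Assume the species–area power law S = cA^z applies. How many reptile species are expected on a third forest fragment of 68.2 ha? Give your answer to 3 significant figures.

8.37

z = ln(37/7) / ln(4740/40.9) = 1.6650 / 4.7527 = 0.3503
c = 7 / 40.9^0.3503 = 7 / 3.67 = 1.907
S₃ = 1.907 × 68.2^0.3503 = 1.907 × 4.39 ≈ 8.373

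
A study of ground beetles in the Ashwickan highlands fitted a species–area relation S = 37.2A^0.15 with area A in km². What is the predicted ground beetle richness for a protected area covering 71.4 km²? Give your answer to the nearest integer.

S = 37.2 × 71.4^0.15
ln S = ln 37.2 + 0.15 × ln 71.4 = 3.6163 + 0.15 × 4.2683 = 4.2566
S = e^4.2566 ≈ 70.57

71 species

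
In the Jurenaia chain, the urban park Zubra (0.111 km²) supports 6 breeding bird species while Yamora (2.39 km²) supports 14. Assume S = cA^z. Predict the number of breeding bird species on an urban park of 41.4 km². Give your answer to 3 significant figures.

z = ln(14/6) / ln(2.39/0.111) = 0.8473 / 3.0695 = 0.2760
c = 6 / 0.111^0.2760 = 6 / 0.5451 = 11.01
S₃ = 11.01 × 41.4^0.2760 = 11.01 × 2.795 ≈ 30.76

30.8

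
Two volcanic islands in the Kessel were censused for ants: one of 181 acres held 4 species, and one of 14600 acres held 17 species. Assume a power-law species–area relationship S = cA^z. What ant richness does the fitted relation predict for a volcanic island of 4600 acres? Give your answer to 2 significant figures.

z = ln(17/4) / ln(14600/181) = 1.4469 / 4.3903 = 0.3296
c = 4 / 181^0.3296 = 4 / 5.547 = 0.7211
S₃ = 0.7211 × 4600^0.3296 = 0.7211 × 16.11 ≈ 11.62

12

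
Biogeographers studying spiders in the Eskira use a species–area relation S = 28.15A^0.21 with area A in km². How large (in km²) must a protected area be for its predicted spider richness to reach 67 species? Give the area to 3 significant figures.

67 = 28.15 × A^0.21  ⇒  A^0.21 = 67/28.15 = 2.38
ln A = ln(2.38) / 0.21 = 0.8671 / 0.21 = 4.1293
A = e^4.1293 ≈ 62.13 km²

62.1 km²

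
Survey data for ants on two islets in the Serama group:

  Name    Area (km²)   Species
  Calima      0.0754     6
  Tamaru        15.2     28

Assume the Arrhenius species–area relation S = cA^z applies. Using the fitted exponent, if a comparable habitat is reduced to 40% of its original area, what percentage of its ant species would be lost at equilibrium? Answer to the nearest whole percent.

z = ln(28/6) / ln(15.2/0.0754) = 1.5404 / 5.3062 = 0.2903
S_new/S_old = (A_new/A_old)^z = 0.4^0.2903 = exp(0.2903 × -0.9163) = 0.7664
Fraction lost = 1 − 0.7664 = 0.2336

23%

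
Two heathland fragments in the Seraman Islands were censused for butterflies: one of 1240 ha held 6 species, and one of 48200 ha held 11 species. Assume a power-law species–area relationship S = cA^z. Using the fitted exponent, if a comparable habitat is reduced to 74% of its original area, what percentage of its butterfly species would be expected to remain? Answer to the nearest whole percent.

z = ln(11/6) / ln(48200/1240) = 0.6061 / 3.6602 = 0.1656
S_new/S_old = (A_new/A_old)^z = 0.74^0.1656 = exp(0.1656 × -0.3011) = 0.9514

95%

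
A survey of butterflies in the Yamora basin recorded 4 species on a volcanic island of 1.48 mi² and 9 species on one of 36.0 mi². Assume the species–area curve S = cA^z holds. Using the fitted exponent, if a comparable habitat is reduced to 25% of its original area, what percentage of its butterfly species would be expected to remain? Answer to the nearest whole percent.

z = ln(9/4) / ln(36/1.48) = 0.8109 / 3.1915 = 0.2541
S_new/S_old = (A_new/A_old)^z = 0.25^0.2541 = exp(0.2541 × -1.3863) = 0.7031

70%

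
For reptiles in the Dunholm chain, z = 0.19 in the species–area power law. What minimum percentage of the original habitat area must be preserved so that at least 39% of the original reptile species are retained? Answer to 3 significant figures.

0.704%

Need (A_new/A_old)^0.19 = 0.39, so A_new/A_old = 0.39^(1/0.19) = 0.39^5.263
ln(A_new/A_old) = ln 0.39 / 0.19 = -0.9416 / 0.19 = -4.9558
A_new/A_old = e^-4.9558 ≈ 0.007042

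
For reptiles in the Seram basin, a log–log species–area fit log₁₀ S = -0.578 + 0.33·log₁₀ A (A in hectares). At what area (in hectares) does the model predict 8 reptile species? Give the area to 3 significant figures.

30800 hectares

8 = 0.2642 × A^0.33  ⇒  A^0.33 = 8/0.2642 = 30.28
ln A = ln(30.28) / 0.33 = 3.4103 / 0.33 = 10.3344
A = e^10.3344 ≈ 30772 hectares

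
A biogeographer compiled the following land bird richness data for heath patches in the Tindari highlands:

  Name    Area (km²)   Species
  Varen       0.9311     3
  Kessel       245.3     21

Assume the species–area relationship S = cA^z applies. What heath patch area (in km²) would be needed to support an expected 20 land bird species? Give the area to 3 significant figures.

213 km²

z = ln(21/3) / ln(245.3/0.9311) = 1.9459 / 5.5739 = 0.3491
c = 3 / 0.9311^0.3491 = 3 / 0.9754 = 3.076
A = (20/3.076)^(1/0.3491) ⇒ ln A = ln(6.503)/0.3491 = 5.3627
A = e^5.3627 ≈ 213.3 km²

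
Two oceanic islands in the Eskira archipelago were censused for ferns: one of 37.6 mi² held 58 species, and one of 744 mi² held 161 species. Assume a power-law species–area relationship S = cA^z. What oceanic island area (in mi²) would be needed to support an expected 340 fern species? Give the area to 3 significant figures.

6620 mi²

z = ln(161/58) / ln(744/37.6) = 1.0210 / 2.9850 = 0.3420
c = 58 / 37.6^0.3420 = 58 / 3.457 = 16.78
A = (340/16.78)^(1/0.3420) ⇒ ln A = ln(20.27)/0.3420 = 8.7977
A = e^8.7977 ≈ 6619 mi²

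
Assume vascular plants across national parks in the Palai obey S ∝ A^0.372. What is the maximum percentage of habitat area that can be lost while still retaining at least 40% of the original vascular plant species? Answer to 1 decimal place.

91.5%

Need (A_new/A_old)^0.372 = 0.4, so A_new/A_old = 0.4^(1/0.372) = 0.4^2.688
ln(A_new/A_old) = ln 0.4 / 0.372 = -0.9163 / 0.372 = -2.4631
A_new/A_old = e^-2.4631 ≈ 0.08517
Fraction that can be lost = 1 − 0.08517 = 0.9148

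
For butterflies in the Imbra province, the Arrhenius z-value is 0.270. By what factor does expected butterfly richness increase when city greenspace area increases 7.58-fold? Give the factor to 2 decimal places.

1.73

S₂/S₁ = (A₂/A₁)^z = 7.58^0.27
ln(S₂/S₁) = 0.27 × ln 7.58 = 0.27 × 2.0255 = 0.5469
S₂/S₁ = e^0.5469 ≈ 1.728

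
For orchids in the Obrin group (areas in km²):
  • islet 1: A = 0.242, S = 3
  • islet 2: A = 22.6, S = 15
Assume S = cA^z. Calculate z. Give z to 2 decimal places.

Taking logs: ln S = ln c + z ln A, so z = (ln S₂ − ln S₁)/(ln A₂ − ln A₁).
z = ln(15/3) / ln(22.6/0.242) = ln(5) / ln(93.39) = 1.6094 / 4.5368 = 0.3548

0.35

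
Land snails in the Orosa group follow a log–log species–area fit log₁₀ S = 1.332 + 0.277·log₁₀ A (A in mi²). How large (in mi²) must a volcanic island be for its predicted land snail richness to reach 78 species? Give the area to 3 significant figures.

105 mi²

78 = 21.48 × A^0.277  ⇒  A^0.277 = 78/21.48 = 3.632
ln A = ln(3.632) / 0.277 = 1.2897 / 0.277 = 4.6558
A = e^4.6558 ≈ 105.2 mi²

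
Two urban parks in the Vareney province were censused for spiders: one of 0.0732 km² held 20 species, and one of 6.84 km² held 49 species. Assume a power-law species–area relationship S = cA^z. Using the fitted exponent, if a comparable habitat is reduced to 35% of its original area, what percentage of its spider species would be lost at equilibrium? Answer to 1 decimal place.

18.7%

z = ln(49/20) / ln(6.84/0.0732) = 0.8961 / 4.5373 = 0.1975
S_new/S_old = (A_new/A_old)^z = 0.35^0.1975 = exp(0.1975 × -1.0498) = 0.8128
Fraction lost = 1 − 0.8128 = 0.1872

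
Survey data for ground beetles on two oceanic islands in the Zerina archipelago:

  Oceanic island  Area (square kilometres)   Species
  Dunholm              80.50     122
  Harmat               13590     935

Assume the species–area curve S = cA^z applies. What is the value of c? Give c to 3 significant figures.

z = ln(S₂/S₁) / ln(A₂/A₁) = ln(935/122) / ln(13590/80.5) = 2.0365 / 5.1288 = 0.3971
c = S₁ / A₁^z = 122 / 80.5^0.3971 = 122 / 5.711 = 21.36

21.4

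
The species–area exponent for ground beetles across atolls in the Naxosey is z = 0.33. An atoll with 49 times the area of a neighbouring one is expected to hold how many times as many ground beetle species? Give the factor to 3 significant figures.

S₂/S₁ = (A₂/A₁)^z = 49^0.33
ln(S₂/S₁) = 0.33 × ln 49 = 0.33 × 3.8918 = 1.2843
S₂/S₁ = e^1.2843 ≈ 3.612

3.61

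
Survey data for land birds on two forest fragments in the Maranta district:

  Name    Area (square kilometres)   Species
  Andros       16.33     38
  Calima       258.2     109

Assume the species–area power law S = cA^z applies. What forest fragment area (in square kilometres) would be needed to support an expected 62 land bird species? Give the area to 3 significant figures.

z = ln(109/38) / ln(258.2/16.33) = 1.0538 / 2.7607 = 0.3817
c = 38 / 16.33^0.3817 = 38 / 2.904 = 13.09
A = (62/13.09)^(1/0.3817) ⇒ ln A = ln(4.738)/0.3817 = 4.0756
A = e^4.0756 ≈ 58.88 square kilometres

58.9 square kilometres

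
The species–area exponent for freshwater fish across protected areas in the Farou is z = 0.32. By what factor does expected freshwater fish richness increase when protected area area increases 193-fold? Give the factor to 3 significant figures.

5.39

S₂/S₁ = (A₂/A₁)^z = 193^0.32
ln(S₂/S₁) = 0.32 × ln 193 = 0.32 × 5.2627 = 1.6841
S₂/S₁ = e^1.6841 ≈ 5.387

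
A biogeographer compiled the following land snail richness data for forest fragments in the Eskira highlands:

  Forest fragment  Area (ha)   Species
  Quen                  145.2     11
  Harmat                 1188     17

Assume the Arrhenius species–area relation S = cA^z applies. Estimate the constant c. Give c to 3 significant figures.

3.92

z = ln(S₂/S₁) / ln(A₂/A₁) = ln(17/11) / ln(1188/145.2) = 0.4353 / 2.1019 = 0.2071
c = S₁ / A₁^z = 11 / 145.2^0.2071 = 11 / 2.804 = 3.923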